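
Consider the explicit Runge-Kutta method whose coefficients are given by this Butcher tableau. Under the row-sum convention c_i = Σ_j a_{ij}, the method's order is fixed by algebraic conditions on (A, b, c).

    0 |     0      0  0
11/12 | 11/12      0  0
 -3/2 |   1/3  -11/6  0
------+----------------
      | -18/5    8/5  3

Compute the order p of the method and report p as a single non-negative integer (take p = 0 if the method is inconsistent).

1

b = (-18/5, 8/5, 3)
c = (0, 11/12, -3/2)
Ac = (0, 0, -121/72)
Σ b_i: (-18/5)·1 + 8/5·1 + 3·1 = 1 ✓
b·c: 8/5·11/12 + 3·(-3/2) = -91/30 ≠ 1/2 ⇒ order 1.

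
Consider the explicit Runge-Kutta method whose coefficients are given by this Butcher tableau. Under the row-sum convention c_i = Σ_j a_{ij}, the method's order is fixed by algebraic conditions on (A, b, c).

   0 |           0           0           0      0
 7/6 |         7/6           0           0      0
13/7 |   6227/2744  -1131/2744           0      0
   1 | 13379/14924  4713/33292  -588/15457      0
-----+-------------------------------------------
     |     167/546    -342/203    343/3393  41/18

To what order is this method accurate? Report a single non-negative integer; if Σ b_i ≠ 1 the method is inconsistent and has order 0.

b = (167/546, -342/203, 343/3393, 41/18)
c = (0, 7/6, 13/7, 1)
Ac = (0, 0, -377/784, 31/328)
Σ b_i: 167/546·1 + (-342/203)·1 + 343/3393·1 + 41/18·1 = 1 ✓
b·c: (-342/203)·7/6 + 343/3393·13/7 + 41/18·1 = 1/2 ✓
b·c²: (-342/203)·49/36 + 343/3393·169/49 + 41/18·1 = 1/3 ✓
b·Ac: 343/3393·(-377/784) + 41/18·31/328 = 1/6 ✓
b·c³: (-342/203)·343/216 + 343/3393·2197/343 + 41/18·1 = 1/4 ✓
b·(c∘Ac): 343/3393·(-4901/5488) + 41/18·31/328 = 1/8 ✓
b·Ac²: 343/3393·(-377/672) + 41/18·121/1968 = 1/12 ✓
b·A²c: 41/18·3/164 = 1/24 ✓; 4 stages ⇒ order 4.

4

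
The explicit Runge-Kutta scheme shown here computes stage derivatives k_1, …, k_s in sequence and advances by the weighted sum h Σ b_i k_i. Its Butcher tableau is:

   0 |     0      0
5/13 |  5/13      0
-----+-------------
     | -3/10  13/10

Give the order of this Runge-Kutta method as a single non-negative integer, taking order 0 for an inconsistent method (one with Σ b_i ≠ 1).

b = (-3/10, 13/10)
c = (0, 5/13)
Σ b_i: (-3/10)·1 + 13/10·1 = 1 ✓
b·c: 13/10·5/13 = 1/2 ✓; 2 stages ⇒ order 2.

2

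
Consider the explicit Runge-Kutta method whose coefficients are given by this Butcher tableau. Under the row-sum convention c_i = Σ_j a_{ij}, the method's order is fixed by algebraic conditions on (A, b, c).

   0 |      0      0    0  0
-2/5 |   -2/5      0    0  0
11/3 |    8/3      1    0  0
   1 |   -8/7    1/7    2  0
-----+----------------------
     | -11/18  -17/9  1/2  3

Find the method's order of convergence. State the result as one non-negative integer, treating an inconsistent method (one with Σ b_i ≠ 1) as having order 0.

1

b = (-11/18, -17/9, 1/2, 3)
c = (0, -2/5, 11/3, 1)
Ac = (0, 0, -2/5, 764/105)
Σ b_i: (-11/18)·1 + (-17/9)·1 + 1/2·1 + 3·1 = 1 ✓
b·c: (-17/9)·(-2/5) + 1/2·11/3 + 3·1 = 503/90 ≠ 1/2 ⇒ order 1.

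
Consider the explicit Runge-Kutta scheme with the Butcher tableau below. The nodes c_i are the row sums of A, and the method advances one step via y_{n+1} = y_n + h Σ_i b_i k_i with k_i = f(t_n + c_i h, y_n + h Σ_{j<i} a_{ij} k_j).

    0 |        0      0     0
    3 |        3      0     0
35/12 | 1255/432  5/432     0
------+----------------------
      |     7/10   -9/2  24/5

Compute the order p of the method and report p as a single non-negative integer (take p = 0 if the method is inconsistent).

3

b = (7/10, -9/2, 24/5)
c = (0, 3, 35/12)
Ac = (0, 0, 5/144)
Σ b_i: 7/10·1 + (-9/2)·1 + 24/5·1 = 1 ✓
b·c: (-9/2)·3 + 24/5·35/12 = 1/2 ✓
b·c²: (-9/2)·9 + 24/5·1225/144 = 1/3 ✓
b·Ac: 24/5·5/144 = 1/6 ✓; 3 stages ⇒ order 3.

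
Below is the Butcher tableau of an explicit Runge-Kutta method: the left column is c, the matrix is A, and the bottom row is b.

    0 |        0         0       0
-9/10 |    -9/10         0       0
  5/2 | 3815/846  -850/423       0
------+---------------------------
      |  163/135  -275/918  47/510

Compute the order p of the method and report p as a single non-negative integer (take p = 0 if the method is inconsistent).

3

b = (163/135, -275/918, 47/510)
c = (0, -9/10, 5/2)
Ac = (0, 0, 85/47)
Σ b_i: 163/135·1 + (-275/918)·1 + 47/510·1 = 1 ✓
b·c: (-275/918)·(-9/10) + 47/510·5/2 = 1/2 ✓
b·c²: (-275/918)·81/100 + 47/510·25/4 = 1/3 ✓
b·Ac: 47/510·85/47 = 1/6 ✓; 3 stages ⇒ order 3.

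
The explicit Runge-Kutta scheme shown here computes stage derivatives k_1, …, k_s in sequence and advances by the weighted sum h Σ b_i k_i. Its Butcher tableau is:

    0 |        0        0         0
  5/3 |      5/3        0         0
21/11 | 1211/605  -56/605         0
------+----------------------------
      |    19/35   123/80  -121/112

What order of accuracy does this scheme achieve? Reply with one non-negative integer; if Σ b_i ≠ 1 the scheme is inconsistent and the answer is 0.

b = (19/35, 123/80, -121/112)
c = (0, 5/3, 21/11)
Ac = (0, 0, -56/363)
Σ b_i: 19/35·1 + 123/80·1 + (-121/112)·1 = 1 ✓
b·c: 123/80·5/3 + (-121/112)·21/11 = 1/2 ✓
b·c²: 123/80·25/9 + (-121/112)·441/121 = 1/3 ✓
b·Ac: (-121/112)·(-56/363) = 1/6 ✓; 3 stages ⇒ order 3.

3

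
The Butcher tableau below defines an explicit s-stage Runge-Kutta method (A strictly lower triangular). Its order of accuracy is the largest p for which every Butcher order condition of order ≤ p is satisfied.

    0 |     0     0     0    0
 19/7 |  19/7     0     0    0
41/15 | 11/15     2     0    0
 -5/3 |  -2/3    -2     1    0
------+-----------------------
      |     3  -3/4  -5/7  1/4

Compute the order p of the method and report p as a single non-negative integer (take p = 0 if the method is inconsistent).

b = (3, -3/4, -5/7, 1/4)
c = (0, 19/7, 41/15, -5/3)
Ac = (0, 0, 38/7, -283/105)
Σ b_i: 3·1 + (-3/4)·1 + (-5/7)·1 + 1/4·1 = 25/14 ≠ 1 ⇒ order 0.

0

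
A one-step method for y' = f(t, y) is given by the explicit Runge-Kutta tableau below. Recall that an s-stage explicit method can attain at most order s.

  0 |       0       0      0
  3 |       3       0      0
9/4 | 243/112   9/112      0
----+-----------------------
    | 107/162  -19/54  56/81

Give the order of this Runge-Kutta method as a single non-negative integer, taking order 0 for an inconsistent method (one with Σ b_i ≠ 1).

b = (107/162, -19/54, 56/81)
c = (0, 3, 9/4)
Ac = (0, 0, 27/112)
Σ b_i: 107/162·1 + (-19/54)·1 + 56/81·1 = 1 ✓
b·c: (-19/54)·3 + 56/81·9/4 = 1/2 ✓
b·c²: (-19/54)·9 + 56/81·81/16 = 1/3 ✓
b·Ac: 56/81·27/112 = 1/6 ✓; 3 stages ⇒ order 3.

3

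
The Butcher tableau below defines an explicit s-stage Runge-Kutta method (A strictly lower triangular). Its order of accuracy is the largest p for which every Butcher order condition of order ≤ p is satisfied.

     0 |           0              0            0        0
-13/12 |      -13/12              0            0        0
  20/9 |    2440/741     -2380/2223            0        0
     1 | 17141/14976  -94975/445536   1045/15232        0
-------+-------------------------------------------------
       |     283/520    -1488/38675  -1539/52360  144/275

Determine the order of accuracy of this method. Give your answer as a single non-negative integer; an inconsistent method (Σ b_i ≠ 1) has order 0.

4

b = (283/520, -1488/38675, -1539/52360, 144/275)
c = (0, -13/12, 20/9, 1)
Ac = (0, 0, 595/513, 1325/3456)
Σ b_i: 283/520·1 + (-1488/38675)·1 + (-1539/52360)·1 + 144/275·1 = 1 ✓
b·c: (-1488/38675)·(-13/12) + (-1539/52360)·20/9 + 144/275·1 = 1/2 ✓
b·c²: (-1488/38675)·169/144 + (-1539/52360)·400/81 + 144/275·1 = 1/3 ✓
b·Ac: (-1539/52360)·595/513 + 144/275·1325/3456 = 1/6 ✓
b·c³: (-1488/38675)·(-2197/1728) + (-1539/52360)·8000/729 + 144/275·1 = 1/4 ✓
b·(c∘Ac): (-1539/52360)·11900/4617 + 144/275·1325/3456 = 1/8 ✓
b·Ac²: (-1539/52360)·(-7735/6156) + 144/275·1225/13824 = 1/12 ✓
b·A²c: 144/275·275/3456 = 1/24 ✓; 4 stages ⇒ order 4.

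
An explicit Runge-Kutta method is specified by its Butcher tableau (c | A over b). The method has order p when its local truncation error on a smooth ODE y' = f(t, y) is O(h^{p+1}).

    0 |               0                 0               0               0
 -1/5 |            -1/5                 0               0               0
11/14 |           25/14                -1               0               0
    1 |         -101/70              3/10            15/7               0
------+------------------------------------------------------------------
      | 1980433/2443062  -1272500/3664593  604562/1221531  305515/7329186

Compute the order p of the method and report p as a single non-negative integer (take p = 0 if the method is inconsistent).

3

b = (1980433/2443062, -1272500/3664593, 604562/1221531, 305515/7329186)
c = (0, -1/5, 11/14, 1)
Ac = (0, 0, 1/5, 1989/1225)
Σ b_i: 1980433/2443062·1 + (-1272500/3664593)·1 + 604562/1221531·1 + 305515/7329186·1 = 1 ✓
b·c: (-1272500/3664593)·(-1/5) + 604562/1221531·11/14 + 305515/7329186·1 = 1/2 ✓
b·c²: (-1272500/3664593)·1/25 + 604562/1221531·121/196 + 305515/7329186·1 = 1/3 ✓
b·Ac: 604562/1221531·1/5 + 305515/7329186·1989/1225 = 1/6 ✓
b·c³: (-1272500/3664593)·(-1/125) + 604562/1221531·1331/2744 + 305515/7329186·1 = 9731689/34202868 ≠ 1/4 ⇒ order 3.
b·(c∘Ac): 604562/1221531·11/70 + 305515/7329186·1989/1225 = 1776787/12215310 ≠ 1/8
b·Ac²: 604562/1221531·(-1/25) + 305515/7329186·228933/171500 = 12260869/342028680 ≠ 1/12
b·A²c: 305515/7329186·3/7 = 43645/2443062 ≠ 1/24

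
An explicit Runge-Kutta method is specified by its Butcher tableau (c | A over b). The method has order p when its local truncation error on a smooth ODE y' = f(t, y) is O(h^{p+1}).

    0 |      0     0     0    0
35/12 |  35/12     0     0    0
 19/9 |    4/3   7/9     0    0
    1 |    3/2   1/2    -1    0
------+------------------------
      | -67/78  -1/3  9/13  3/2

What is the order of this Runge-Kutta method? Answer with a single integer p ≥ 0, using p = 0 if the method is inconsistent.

b = (-67/78, -1/3, 9/13, 3/2)
c = (0, 35/12, 19/9, 1)
Ac = (0, 0, 245/108, -47/72)
Σ b_i: (-67/78)·1 + (-1/3)·1 + 9/13·1 + 3/2·1 = 1 ✓
b·c: (-1/3)·35/12 + 9/13·19/9 + 3/2·1 = 931/468 ≠ 1/2 ⇒ order 1.

1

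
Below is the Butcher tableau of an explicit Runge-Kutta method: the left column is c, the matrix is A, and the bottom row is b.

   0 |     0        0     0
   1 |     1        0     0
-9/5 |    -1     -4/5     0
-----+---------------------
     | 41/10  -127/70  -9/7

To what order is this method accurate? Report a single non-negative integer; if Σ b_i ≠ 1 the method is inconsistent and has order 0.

2

b = (41/10, -127/70, -9/7)
c = (0, 1, -9/5)
Ac = (0, 0, -4/5)
Σ b_i: 41/10·1 + (-127/70)·1 + (-9/7)·1 = 1 ✓
b·c: (-127/70)·1 + (-9/7)·(-9/5) = 1/2 ✓
b·c²: (-127/70)·1 + (-9/7)·81/25 = -299/50 ≠ 1/3 ⇒ order 2.
b·Ac: (-9/7)·(-4/5) = 36/35 ≠ 1/6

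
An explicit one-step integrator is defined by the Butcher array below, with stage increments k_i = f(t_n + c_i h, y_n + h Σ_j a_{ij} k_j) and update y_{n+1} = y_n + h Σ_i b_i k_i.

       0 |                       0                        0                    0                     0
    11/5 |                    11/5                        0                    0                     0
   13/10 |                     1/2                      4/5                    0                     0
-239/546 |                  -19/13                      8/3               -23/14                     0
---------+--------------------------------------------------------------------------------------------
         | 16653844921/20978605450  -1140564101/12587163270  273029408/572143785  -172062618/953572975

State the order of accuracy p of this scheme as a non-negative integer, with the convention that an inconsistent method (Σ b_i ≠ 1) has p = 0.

3

b = (16653844921/20978605450, -1140564101/12587163270, 273029408/572143785, -172062618/953572975)
c = (0, 11/5, 13/10, -239/546)
Ac = (0, 0, 44/25, 1567/420)
Σ b_i: 16653844921/20978605450·1 + (-1140564101/12587163270)·1 + 273029408/572143785·1 + (-172062618/953572975)·1 = 1 ✓
b·c: (-1140564101/12587163270)·11/5 + 273029408/572143785·13/10 + (-172062618/953572975)·(-239/546) = 1/2 ✓
b·c²: (-1140564101/12587163270)·121/25 + 273029408/572143785·169/100 + (-172062618/953572975)·57121/298116 = 1/3 ✓
b·Ac: 273029408/572143785·44/25 + (-172062618/953572975)·1567/420 = 1/6 ✓
b·c³: (-1140564101/12587163270)·1331/125 + 273029408/572143785·2197/1000 + (-172062618/953572975)·(-13651919/162771336) = 7708332670583/78097626652500 ≠ 1/4 ⇒ order 3.
b·(c∘Ac): 273029408/572143785·286/125 + (-172062618/953572975)·(-374513/229320) = 132215548829/95357297500 ≠ 1/8
b·Ac²: 273029408/572143785·484/125 + (-172062618/953572975)·42547/4200 = 5674347599/286071892500 ≠ 1/12
b·A²c: (-172062618/953572975)·(-506/175) = 12437669244/23839324375 ≠ 1/24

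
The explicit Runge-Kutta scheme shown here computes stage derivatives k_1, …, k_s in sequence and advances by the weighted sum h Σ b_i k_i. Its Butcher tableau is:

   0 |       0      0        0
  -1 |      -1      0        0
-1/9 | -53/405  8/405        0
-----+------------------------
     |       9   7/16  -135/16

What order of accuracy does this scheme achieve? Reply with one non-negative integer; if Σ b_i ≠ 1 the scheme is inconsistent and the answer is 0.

3

b = (9, 7/16, -135/16)
c = (0, -1, -1/9)
Ac = (0, 0, -8/405)
Σ b_i: 9·1 + 7/16·1 + (-135/16)·1 = 1 ✓
b·c: 7/16·(-1) + (-135/16)·(-1/9) = 1/2 ✓
b·c²: 7/16·1 + (-135/16)·1/81 = 1/3 ✓
b·Ac: (-135/16)·(-8/405) = 1/6 ✓; 3 stages ⇒ order 3.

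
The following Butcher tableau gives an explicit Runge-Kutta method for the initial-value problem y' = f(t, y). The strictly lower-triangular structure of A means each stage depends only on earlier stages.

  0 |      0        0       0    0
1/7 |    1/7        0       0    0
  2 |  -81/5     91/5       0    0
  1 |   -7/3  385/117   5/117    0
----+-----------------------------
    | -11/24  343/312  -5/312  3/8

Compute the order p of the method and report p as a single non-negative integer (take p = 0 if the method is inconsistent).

b = (-11/24, 343/312, -5/312, 3/8)
c = (0, 1/7, 2, 1)
Ac = (0, 0, 13/5, 5/9)
Σ b_i: (-11/24)·1 + 343/312·1 + (-5/312)·1 + 3/8·1 = 1 ✓
b·c: 343/312·1/7 + (-5/312)·2 + 3/8·1 = 1/2 ✓
b·c²: 343/312·1/49 + (-5/312)·4 + 3/8·1 = 1/3 ✓
b·Ac: (-5/312)·13/5 + 3/8·5/9 = 1/6 ✓
b·c³: 343/312·1/343 + (-5/312)·8 + 3/8·1 = 1/4 ✓
b·(c∘Ac): (-5/312)·26/5 + 3/8·5/9 = 1/8 ✓
b·Ac²: (-5/312)·13/35 + 3/8·5/21 = 1/12 ✓
b·A²c: 3/8·1/9 = 1/24 ✓; 4 stages ⇒ order 4.

4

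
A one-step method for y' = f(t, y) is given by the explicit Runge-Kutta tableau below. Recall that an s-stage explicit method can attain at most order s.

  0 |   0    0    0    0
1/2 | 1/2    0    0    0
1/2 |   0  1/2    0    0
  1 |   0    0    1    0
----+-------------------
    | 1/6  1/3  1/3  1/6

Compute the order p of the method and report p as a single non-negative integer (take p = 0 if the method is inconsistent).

b = (1/6, 1/3, 1/3, 1/6)
c = (0, 1/2, 1/2, 1)
Ac = (0, 0, 1/4, 1/2)
Σ b_i: 1/6·1 + 1/3·1 + 1/3·1 + 1/6·1 = 1 ✓
b·c: 1/3·1/2 + 1/3·1/2 + 1/6·1 = 1/2 ✓
b·c²: 1/3·1/4 + 1/3·1/4 + 1/6·1 = 1/3 ✓
b·Ac: 1/3·1/4 + 1/6·1/2 = 1/6 ✓
b·c³: 1/3·1/8 + 1/3·1/8 + 1/6·1 = 1/4 ✓
b·(c∘Ac): 1/3·1/8 + 1/6·1/2 = 1/8 ✓
b·Ac²: 1/3·1/8 + 1/6·1/4 = 1/12 ✓
b·A²c: 1/6·1/4 = 1/24 ✓; 4 stages ⇒ order 4.

4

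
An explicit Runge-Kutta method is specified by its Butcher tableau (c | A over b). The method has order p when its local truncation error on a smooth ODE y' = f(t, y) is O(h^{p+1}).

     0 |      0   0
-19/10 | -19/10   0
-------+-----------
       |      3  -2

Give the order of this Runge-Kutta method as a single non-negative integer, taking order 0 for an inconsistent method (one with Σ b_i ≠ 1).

b = (3, -2)
c = (0, -19/10)
Σ b_i: 3·1 + (-2)·1 = 1 ✓
b·c: (-2)·(-19/10) = 19/5 ≠ 1/2 ⇒ order 1.

1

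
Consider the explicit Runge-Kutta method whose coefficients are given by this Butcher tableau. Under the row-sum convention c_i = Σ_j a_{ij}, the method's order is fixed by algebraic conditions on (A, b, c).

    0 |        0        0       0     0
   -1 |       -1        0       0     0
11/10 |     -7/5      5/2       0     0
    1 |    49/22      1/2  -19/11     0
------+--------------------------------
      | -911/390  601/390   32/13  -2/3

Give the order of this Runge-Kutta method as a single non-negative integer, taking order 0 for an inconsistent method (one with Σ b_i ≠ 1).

2

b = (-911/390, 601/390, 32/13, -2/3)
c = (0, -1, 11/10, 1)
Ac = (0, 0, -5/2, -12/5)
Σ b_i: (-911/390)·1 + 601/390·1 + 32/13·1 + (-2/3)·1 = 1 ✓
b·c: 601/390·(-1) + 32/13·11/10 + (-2/3)·1 = 1/2 ✓
b·c²: 601/390·1 + 32/13·121/100 + (-2/3)·1 = 7513/1950 ≠ 1/3 ⇒ order 2.
b·Ac: 32/13·(-5/2) + (-2/3)·(-12/5) = -296/65 ≠ 1/6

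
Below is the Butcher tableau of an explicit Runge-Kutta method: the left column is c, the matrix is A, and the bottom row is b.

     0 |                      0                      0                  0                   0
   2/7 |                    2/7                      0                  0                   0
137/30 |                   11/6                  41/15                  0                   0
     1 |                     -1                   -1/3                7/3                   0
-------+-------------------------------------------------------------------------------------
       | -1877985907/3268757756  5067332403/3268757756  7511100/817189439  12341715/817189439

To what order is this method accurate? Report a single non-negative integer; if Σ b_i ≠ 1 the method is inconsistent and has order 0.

3

b = (-1877985907/3268757756, 5067332403/3268757756, 7511100/817189439, 12341715/817189439)
c = (0, 2/7, 137/30, 1)
Ac = (0, 0, 82/105, 6653/630)
Σ b_i: (-1877985907/3268757756)·1 + 5067332403/3268757756·1 + 7511100/817189439·1 + 12341715/817189439·1 = 1 ✓
b·c: 5067332403/3268757756·2/7 + 7511100/817189439·137/30 + 12341715/817189439·1 = 1/2 ✓
b·c²: 5067332403/3268757756·4/49 + 7511100/817189439·18769/900 + 12341715/817189439·1 = 1/3 ✓
b·Ac: 7511100/817189439·82/105 + 12341715/817189439·6653/630 = 1/6 ✓
b·c³: 5067332403/3268757756·8/343 + 7511100/817189439·2571353/27000 + 12341715/817189439·1 = 477042726337/514829346570 ≠ 1/4 ⇒ order 3.
b·(c∘Ac): 7511100/817189439·5617/1575 + 12341715/817189439·6653/630 = 2199674875/11440652146 ≠ 1/8
b·Ac²: 7511100/817189439·164/735 + 12341715/817189439·6434167/132300 = 758384600461/1029658693140 ≠ 1/12
b·A²c: 12341715/817189439·82/45 = 67468042/2451568317 ≠ 1/24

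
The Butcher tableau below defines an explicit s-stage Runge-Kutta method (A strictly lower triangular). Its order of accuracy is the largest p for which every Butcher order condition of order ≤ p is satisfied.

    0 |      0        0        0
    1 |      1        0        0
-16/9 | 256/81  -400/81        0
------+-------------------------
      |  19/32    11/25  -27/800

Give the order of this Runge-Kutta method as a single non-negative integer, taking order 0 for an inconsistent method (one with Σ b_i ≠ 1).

b = (19/32, 11/25, -27/800)
c = (0, 1, -16/9)
Ac = (0, 0, -400/81)
Σ b_i: 19/32·1 + 11/25·1 + (-27/800)·1 = 1 ✓
b·c: 11/25·1 + (-27/800)·(-16/9) = 1/2 ✓
b·c²: 11/25·1 + (-27/800)·256/81 = 1/3 ✓
b·Ac: (-27/800)·(-400/81) = 1/6 ✓; 3 stages ⇒ order 3.

3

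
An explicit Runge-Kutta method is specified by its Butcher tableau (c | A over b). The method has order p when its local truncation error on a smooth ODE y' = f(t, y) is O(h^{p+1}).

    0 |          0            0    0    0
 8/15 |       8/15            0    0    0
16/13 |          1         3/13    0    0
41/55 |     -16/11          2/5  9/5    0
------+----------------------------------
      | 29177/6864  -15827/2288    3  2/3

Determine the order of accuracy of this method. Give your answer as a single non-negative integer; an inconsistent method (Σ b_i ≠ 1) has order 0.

b = (29177/6864, -15827/2288, 3, 2/3)
c = (0, 8/15, 16/13, 41/55)
Ac = (0, 0, 8/65, 2368/975)
Σ b_i: 29177/6864·1 + (-15827/2288)·1 + 3·1 + 2/3·1 = 1 ✓
b·c: (-15827/2288)·8/15 + 3·16/13 + 2/3·41/55 = 1/2 ✓
b·c²: (-15827/2288)·64/225 + 3·256/169 + 2/3·1681/3025 = 2712058/920205 ≠ 1/3 ⇒ order 2.
b·Ac: 3·8/65 + 2/3·2368/975 = 5816/2925 ≠ 1/6

2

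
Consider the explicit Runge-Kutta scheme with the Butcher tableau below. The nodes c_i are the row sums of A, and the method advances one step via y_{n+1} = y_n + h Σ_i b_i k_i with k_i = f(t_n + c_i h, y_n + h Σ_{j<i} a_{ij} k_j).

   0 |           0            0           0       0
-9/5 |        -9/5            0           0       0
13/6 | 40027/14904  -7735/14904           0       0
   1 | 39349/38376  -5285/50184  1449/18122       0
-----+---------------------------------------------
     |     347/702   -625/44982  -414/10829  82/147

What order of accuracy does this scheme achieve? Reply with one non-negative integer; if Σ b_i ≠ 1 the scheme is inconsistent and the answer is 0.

4

b = (347/702, -625/44982, -414/10829, 82/147)
c = (0, -9/5, 13/6, 1)
Ac = (0, 0, 1547/1656, 119/328)
Σ b_i: 347/702·1 + (-625/44982)·1 + (-414/10829)·1 + 82/147·1 = 1 ✓
b·c: (-625/44982)·(-9/5) + (-414/10829)·13/6 + 82/147·1 = 1/2 ✓
b·c²: (-625/44982)·81/25 + (-414/10829)·169/36 + 82/147·1 = 1/3 ✓
b·Ac: (-414/10829)·1547/1656 + 82/147·119/328 = 1/6 ✓
b·c³: (-625/44982)·(-729/125) + (-414/10829)·2197/216 + 82/147·1 = 1/4 ✓
b·(c∘Ac): (-414/10829)·20111/9936 + 82/147·119/328 = 1/8 ✓
b·Ac²: (-414/10829)·(-1547/920) + 82/147·7/205 = 1/12 ✓
b·A²c: 82/147·49/656 = 1/24 ✓; 4 stages ⇒ order 4.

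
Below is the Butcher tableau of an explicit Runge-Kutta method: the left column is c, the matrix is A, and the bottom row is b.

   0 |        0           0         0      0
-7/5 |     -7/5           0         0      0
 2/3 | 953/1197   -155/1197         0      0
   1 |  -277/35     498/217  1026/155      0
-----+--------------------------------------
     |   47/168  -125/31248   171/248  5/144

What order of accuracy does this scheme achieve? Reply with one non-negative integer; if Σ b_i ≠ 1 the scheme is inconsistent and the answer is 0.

b = (47/168, -125/31248, 171/248, 5/144)
c = (0, -7/5, 2/3, 1)
Ac = (0, 0, 31/171, 6/5)
Σ b_i: 47/168·1 + (-125/31248)·1 + 171/248·1 + 5/144·1 = 1 ✓
b·c: (-125/31248)·(-7/5) + 171/248·2/3 + 5/144·1 = 1/2 ✓
b·c²: (-125/31248)·49/25 + 171/248·4/9 + 5/144·1 = 1/3 ✓
b·Ac: 171/248·31/171 + 5/144·6/5 = 1/6 ✓
b·c³: (-125/31248)·(-343/125) + 171/248·8/27 + 5/144·1 = 1/4 ✓
b·(c∘Ac): 171/248·62/513 + 5/144·6/5 = 1/8 ✓
b·Ac²: 171/248·(-217/855) + 5/144·186/25 = 1/12 ✓
b·A²c: 5/144·6/5 = 1/24 ✓; 4 stages ⇒ order 4.

4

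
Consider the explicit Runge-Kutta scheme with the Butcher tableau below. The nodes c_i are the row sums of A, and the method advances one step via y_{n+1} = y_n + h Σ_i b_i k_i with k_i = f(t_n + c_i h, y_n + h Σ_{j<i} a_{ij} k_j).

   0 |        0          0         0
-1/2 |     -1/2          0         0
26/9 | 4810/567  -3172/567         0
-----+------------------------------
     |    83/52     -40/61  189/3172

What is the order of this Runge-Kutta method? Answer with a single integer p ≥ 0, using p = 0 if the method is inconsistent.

3

b = (83/52, -40/61, 189/3172)
c = (0, -1/2, 26/9)
Ac = (0, 0, 1586/567)
Σ b_i: 83/52·1 + (-40/61)·1 + 189/3172·1 = 1 ✓
b·c: (-40/61)·(-1/2) + 189/3172·26/9 = 1/2 ✓
b·c²: (-40/61)·1/4 + 189/3172·676/81 = 1/3 ✓
b·Ac: 189/3172·1586/567 = 1/6 ✓; 3 stages ⇒ order 3.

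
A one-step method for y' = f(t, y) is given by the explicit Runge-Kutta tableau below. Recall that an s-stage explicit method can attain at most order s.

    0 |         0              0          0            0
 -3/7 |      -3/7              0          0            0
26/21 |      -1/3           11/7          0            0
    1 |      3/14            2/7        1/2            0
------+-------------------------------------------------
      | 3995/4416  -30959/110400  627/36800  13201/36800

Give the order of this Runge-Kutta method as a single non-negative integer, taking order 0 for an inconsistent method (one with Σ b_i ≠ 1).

b = (3995/4416, -30959/110400, 627/36800, 13201/36800)
c = (0, -3/7, 26/21, 1)
Ac = (0, 0, -33/49, 73/147)
Σ b_i: 3995/4416·1 + (-30959/110400)·1 + 627/36800·1 + 13201/36800·1 = 1 ✓
b·c: (-30959/110400)·(-3/7) + 627/36800·26/21 + 13201/36800·1 = 1/2 ✓
b·c²: (-30959/110400)·9/49 + 627/36800·676/441 + 13201/36800·1 = 1/3 ✓
b·Ac: 627/36800·(-33/49) + 13201/36800·73/147 = 1/6 ✓
b·c³: (-30959/110400)·(-27/343) + 627/36800·17576/9261 + 13201/36800·1 = 134093/324576 ≠ 1/4 ⇒ order 3.
b·(c∘Ac): 627/36800·(-286/343) + 13201/36800·73/147 = 1241549/7573440 ≠ 1/8
b·Ac²: 627/36800·99/343 + 13201/36800·2528/3087 = 138493/463680 ≠ 1/12
b·A²c: 13201/36800·(-33/98) = -435633/3606400 ≠ 1/24

3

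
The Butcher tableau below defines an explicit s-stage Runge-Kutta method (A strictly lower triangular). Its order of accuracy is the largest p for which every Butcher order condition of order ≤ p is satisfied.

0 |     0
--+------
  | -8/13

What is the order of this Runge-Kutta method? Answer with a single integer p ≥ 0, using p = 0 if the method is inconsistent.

b = (-8/13)
c = (0)
Σ b_i: (-8/13)·1 = -8/13 ≠ 1 ⇒ order 0.

0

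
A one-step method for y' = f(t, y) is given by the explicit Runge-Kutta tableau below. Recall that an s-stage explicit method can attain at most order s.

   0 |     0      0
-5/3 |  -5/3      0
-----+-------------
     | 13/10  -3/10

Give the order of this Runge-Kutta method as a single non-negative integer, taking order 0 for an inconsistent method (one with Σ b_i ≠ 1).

2

b = (13/10, -3/10)
c = (0, -5/3)
Σ b_i: 13/10·1 + (-3/10)·1 = 1 ✓
b·c: (-3/10)·(-5/3) = 1/2 ✓; 2 stages ⇒ order 2.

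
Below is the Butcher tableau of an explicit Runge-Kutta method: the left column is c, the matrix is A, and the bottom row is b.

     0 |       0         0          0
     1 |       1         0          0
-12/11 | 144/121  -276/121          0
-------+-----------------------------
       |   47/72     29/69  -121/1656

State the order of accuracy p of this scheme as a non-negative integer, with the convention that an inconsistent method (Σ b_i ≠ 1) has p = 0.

b = (47/72, 29/69, -121/1656)
c = (0, 1, -12/11)
Ac = (0, 0, -276/121)
Σ b_i: 47/72·1 + 29/69·1 + (-121/1656)·1 = 1 ✓
b·c: 29/69·1 + (-121/1656)·(-12/11) = 1/2 ✓
b·c²: 29/69·1 + (-121/1656)·144/121 = 1/3 ✓
b·Ac: (-121/1656)·(-276/121) = 1/6 ✓; 3 stages ⇒ order 3.

3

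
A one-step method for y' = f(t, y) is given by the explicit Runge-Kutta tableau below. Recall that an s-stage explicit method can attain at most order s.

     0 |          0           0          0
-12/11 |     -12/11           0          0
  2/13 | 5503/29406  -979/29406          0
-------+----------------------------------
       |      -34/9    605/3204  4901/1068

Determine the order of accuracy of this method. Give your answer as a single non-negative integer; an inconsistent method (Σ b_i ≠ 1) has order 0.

3

b = (-34/9, 605/3204, 4901/1068)
c = (0, -12/11, 2/13)
Ac = (0, 0, 178/4901)
Σ b_i: (-34/9)·1 + 605/3204·1 + 4901/1068·1 = 1 ✓
b·c: 605/3204·(-12/11) + 4901/1068·2/13 = 1/2 ✓
b·c²: 605/3204·144/121 + 4901/1068·4/169 = 1/3 ✓
b·Ac: 4901/1068·178/4901 = 1/6 ✓; 3 stages ⇒ order 3.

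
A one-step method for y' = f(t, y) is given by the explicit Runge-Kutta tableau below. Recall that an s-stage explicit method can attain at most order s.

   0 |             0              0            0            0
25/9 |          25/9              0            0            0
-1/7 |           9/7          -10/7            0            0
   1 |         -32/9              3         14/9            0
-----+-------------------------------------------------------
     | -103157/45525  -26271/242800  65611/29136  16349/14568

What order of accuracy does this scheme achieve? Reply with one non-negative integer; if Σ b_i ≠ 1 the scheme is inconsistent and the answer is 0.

b = (-103157/45525, -26271/242800, 65611/29136, 16349/14568)
c = (0, 25/9, -1/7, 1)
Ac = (0, 0, -250/63, 73/9)
Σ b_i: (-103157/45525)·1 + (-26271/242800)·1 + 65611/29136·1 + 16349/14568·1 = 1 ✓
b·c: (-26271/242800)·25/9 + 65611/29136·(-1/7) + 16349/14568·1 = 1/2 ✓
b·c²: (-26271/242800)·625/81 + 65611/29136·1/49 + 16349/14568·1 = 1/3 ✓
b·Ac: 65611/29136·(-250/63) + 16349/14568·73/9 = 1/6 ✓
b·c³: (-26271/242800)·15625/729 + 65611/29136·(-1/343) + 16349/14568·1 = -276119/229446 ≠ 1/4 ⇒ order 3.
b·(c∘Ac): 65611/29136·250/441 + 16349/14568·73/9 = 340213/32778 ≠ 1/8
b·Ac²: 65611/29136·(-6250/567) + 16349/14568·4381/189 = 2460133/2065014 ≠ 1/12
b·A²c: 16349/14568·(-500/81) = -2043625/295002 ≠ 1/24

3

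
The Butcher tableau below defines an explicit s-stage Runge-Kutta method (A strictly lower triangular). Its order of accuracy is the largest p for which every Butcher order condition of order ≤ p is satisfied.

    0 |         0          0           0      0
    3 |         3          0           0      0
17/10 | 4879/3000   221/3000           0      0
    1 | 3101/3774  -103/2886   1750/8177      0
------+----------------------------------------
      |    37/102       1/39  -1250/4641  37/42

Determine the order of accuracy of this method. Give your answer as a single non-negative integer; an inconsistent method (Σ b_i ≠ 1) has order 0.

4

b = (37/102, 1/39, -1250/4641, 37/42)
c = (0, 3, 17/10, 1)
Ac = (0, 0, 221/1000, 19/74)
Σ b_i: 37/102·1 + 1/39·1 + (-1250/4641)·1 + 37/42·1 = 1 ✓
b·c: 1/39·3 + (-1250/4641)·17/10 + 37/42·1 = 1/2 ✓
b·c²: 1/39·9 + (-1250/4641)·289/100 + 37/42·1 = 1/3 ✓
b·Ac: (-1250/4641)·221/1000 + 37/42·19/74 = 1/6 ✓
b·c³: 1/39·27 + (-1250/4641)·4913/1000 + 37/42·1 = 1/4 ✓
b·(c∘Ac): (-1250/4641)·3757/10000 + 37/42·19/74 = 1/8 ✓
b·Ac²: (-1250/4641)·663/1000 + 37/42·11/37 = 1/12 ✓
b·A²c: 37/42·7/148 = 1/24 ✓; 4 stages ⇒ order 4.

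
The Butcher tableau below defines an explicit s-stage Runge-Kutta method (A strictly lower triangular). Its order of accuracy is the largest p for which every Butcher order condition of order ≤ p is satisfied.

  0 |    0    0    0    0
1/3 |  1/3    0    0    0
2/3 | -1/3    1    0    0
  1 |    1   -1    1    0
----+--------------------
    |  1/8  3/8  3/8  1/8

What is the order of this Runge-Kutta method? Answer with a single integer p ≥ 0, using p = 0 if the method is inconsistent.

4

b = (1/8, 3/8, 3/8, 1/8)
c = (0, 1/3, 2/3, 1)
Ac = (0, 0, 1/3, 1/3)
Σ b_i: 1/8·1 + 3/8·1 + 3/8·1 + 1/8·1 = 1 ✓
b·c: 3/8·1/3 + 3/8·2/3 + 1/8·1 = 1/2 ✓
b·c²: 3/8·1/9 + 3/8·4/9 + 1/8·1 = 1/3 ✓
b·Ac: 3/8·1/3 + 1/8·1/3 = 1/6 ✓
b·c³: 3/8·1/27 + 3/8·8/27 + 1/8·1 = 1/4 ✓
b·(c∘Ac): 3/8·2/9 + 1/8·1/3 = 1/8 ✓
b·Ac²: 3/8·1/9 + 1/8·1/3 = 1/12 ✓
b·A²c: 1/8·1/3 = 1/24 ✓; 4 stages ⇒ order 4.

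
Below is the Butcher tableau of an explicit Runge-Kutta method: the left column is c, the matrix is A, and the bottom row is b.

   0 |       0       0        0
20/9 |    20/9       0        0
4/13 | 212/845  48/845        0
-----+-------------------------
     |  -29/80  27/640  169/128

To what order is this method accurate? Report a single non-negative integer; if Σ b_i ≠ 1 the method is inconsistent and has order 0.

3

b = (-29/80, 27/640, 169/128)
c = (0, 20/9, 4/13)
Ac = (0, 0, 64/507)
Σ b_i: (-29/80)·1 + 27/640·1 + 169/128·1 = 1 ✓
b·c: 27/640·20/9 + 169/128·4/13 = 1/2 ✓
b·c²: 27/640·400/81 + 169/128·16/169 = 1/3 ✓
b·Ac: 169/128·64/507 = 1/6 ✓; 3 stages ⇒ order 3.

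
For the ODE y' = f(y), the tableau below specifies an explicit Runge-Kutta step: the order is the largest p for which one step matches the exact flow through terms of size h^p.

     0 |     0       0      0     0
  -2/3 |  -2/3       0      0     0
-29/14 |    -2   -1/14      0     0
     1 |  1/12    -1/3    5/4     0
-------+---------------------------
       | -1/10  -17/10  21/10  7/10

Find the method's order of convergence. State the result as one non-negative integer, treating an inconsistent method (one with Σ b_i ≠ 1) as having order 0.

b = (-1/10, -17/10, 21/10, 7/10)
c = (0, -2/3, -29/14, 1)
Ac = (0, 0, 1/21, -1193/504)
Σ b_i: (-1/10)·1 + (-17/10)·1 + 21/10·1 + 7/10·1 = 1 ✓
b·c: (-17/10)·(-2/3) + 21/10·(-29/14) + 7/10·1 = -151/60 ≠ 1/2 ⇒ order 1.

1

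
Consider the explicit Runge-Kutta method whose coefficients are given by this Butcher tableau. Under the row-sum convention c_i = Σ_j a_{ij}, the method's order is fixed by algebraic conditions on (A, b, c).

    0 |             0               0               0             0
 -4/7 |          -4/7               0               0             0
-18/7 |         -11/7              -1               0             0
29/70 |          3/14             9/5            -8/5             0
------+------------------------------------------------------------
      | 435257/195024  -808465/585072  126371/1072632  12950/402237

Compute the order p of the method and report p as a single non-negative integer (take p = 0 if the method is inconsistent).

b = (435257/195024, -808465/585072, 126371/1072632, 12950/402237)
c = (0, -4/7, -18/7, 29/70)
Ac = (0, 0, 4/7, 108/35)
Σ b_i: 435257/195024·1 + (-808465/585072)·1 + 126371/1072632·1 + 12950/402237·1 = 1 ✓
b·c: (-808465/585072)·(-4/7) + 126371/1072632·(-18/7) + 12950/402237·29/70 = 1/2 ✓
b·c²: (-808465/585072)·16/49 + 126371/1072632·324/49 + 12950/402237·841/4900 = 1/3 ✓
b·Ac: 126371/1072632·4/7 + 12950/402237·108/35 = 1/6 ✓
b·c³: (-808465/585072)·(-64/343) + 126371/1072632·(-5832/343) + 12950/402237·24389/343000 = -20821219/11945220 ≠ 1/4 ⇒ order 3.
b·(c∘Ac): 126371/1072632·(-72/49) + 12950/402237·1566/1225 = -3753/28441 ≠ 1/8
b·Ac²: 126371/1072632·(-16/49) + 12950/402237·(-2448/245) = -338026/938553 ≠ 1/12
b·A²c: 12950/402237·(-32/35) = -11840/402237 ≠ 1/24

3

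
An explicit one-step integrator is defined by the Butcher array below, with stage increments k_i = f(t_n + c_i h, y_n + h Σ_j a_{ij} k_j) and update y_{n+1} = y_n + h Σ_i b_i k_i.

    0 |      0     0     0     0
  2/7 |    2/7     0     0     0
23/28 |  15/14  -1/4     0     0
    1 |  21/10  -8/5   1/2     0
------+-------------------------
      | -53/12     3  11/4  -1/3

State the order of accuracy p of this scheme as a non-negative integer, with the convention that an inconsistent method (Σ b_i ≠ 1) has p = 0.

b = (-53/12, 3, 11/4, -1/3)
c = (0, 2/7, 23/28, 1)
Ac = (0, 0, -1/14, -13/280)
Σ b_i: (-53/12)·1 + 3·1 + 11/4·1 + (-1/3)·1 = 1 ✓
b·c: 3·2/7 + 11/4·23/28 + (-1/3)·1 = 935/336 ≠ 1/2 ⇒ order 1.

1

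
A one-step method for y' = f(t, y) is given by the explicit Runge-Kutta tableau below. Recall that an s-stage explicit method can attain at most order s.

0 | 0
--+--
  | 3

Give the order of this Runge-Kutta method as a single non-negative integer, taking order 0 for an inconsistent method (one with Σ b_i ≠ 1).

b = (3)
c = (0)
Σ b_i: 3·1 = 3 ≠ 1 ⇒ order 0.

0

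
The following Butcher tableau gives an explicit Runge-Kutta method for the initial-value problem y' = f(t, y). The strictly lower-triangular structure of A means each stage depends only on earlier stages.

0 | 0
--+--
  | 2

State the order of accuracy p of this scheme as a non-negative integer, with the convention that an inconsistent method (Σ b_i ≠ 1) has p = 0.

0

b = (2)
c = (0)
Σ b_i: 2·1 = 2 ≠ 1 ⇒ order 0.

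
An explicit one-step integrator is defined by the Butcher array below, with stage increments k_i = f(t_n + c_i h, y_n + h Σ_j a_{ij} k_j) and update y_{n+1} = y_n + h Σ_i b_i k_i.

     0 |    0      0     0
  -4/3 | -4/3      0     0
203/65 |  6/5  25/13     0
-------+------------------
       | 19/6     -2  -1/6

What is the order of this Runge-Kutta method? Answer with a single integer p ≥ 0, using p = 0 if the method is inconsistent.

1

b = (19/6, -2, -1/6)
c = (0, -4/3, 203/65)
Ac = (0, 0, -100/39)
Σ b_i: 19/6·1 + (-2)·1 + (-1/6)·1 = 1 ✓
b·c: (-2)·(-4/3) + (-1/6)·203/65 = 279/130 ≠ 1/2 ⇒ order 1.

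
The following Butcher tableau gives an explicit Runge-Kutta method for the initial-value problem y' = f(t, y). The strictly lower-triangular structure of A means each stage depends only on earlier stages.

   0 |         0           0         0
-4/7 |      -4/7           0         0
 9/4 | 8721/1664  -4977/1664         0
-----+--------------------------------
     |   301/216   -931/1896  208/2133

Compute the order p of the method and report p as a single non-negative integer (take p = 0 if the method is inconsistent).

3

b = (301/216, -931/1896, 208/2133)
c = (0, -4/7, 9/4)
Ac = (0, 0, 711/416)
Σ b_i: 301/216·1 + (-931/1896)·1 + 208/2133·1 = 1 ✓
b·c: (-931/1896)·(-4/7) + 208/2133·9/4 = 1/2 ✓
b·c²: (-931/1896)·16/49 + 208/2133·81/16 = 1/3 ✓
b·Ac: 208/2133·711/416 = 1/6 ✓; 3 stages ⇒ order 3.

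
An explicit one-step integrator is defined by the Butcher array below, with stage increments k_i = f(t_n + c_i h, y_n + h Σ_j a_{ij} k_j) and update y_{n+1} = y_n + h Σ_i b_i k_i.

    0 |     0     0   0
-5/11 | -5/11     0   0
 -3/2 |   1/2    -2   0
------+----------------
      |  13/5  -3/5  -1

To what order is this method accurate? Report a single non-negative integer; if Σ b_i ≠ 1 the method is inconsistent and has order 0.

1

b = (13/5, -3/5, -1)
c = (0, -5/11, -3/2)
Ac = (0, 0, 10/11)
Σ b_i: 13/5·1 + (-3/5)·1 + (-1)·1 = 1 ✓
b·c: (-3/5)·(-5/11) + (-1)·(-3/2) = 39/22 ≠ 1/2 ⇒ order 1.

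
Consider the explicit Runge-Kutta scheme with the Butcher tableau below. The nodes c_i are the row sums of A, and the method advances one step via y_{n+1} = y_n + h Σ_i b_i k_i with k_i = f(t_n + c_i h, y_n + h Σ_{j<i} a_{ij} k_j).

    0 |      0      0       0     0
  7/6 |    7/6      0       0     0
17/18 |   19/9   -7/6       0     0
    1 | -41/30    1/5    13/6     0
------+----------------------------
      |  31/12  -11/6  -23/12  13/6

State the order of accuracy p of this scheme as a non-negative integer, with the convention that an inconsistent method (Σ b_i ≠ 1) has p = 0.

1

b = (31/12, -11/6, -23/12, 13/6)
c = (0, 7/6, 17/18, 1)
Ac = (0, 0, -49/36, 1231/540)
Σ b_i: 31/12·1 + (-11/6)·1 + (-23/12)·1 + 13/6·1 = 1 ✓
b·c: (-11/6)·7/6 + (-23/12)·17/18 + 13/6·1 = -385/216 ≠ 1/2 ⇒ order 1.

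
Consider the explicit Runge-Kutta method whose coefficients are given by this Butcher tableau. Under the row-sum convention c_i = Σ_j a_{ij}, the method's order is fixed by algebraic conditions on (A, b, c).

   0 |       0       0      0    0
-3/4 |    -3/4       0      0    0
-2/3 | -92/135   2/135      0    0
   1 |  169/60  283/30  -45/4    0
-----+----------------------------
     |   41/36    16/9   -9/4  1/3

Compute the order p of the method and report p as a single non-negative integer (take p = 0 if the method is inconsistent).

4

b = (41/36, 16/9, -9/4, 1/3)
c = (0, -3/4, -2/3, 1)
Ac = (0, 0, -1/90, 17/40)
Σ b_i: 41/36·1 + 16/9·1 + (-9/4)·1 + 1/3·1 = 1 ✓
b·c: 16/9·(-3/4) + (-9/4)·(-2/3) + 1/3·1 = 1/2 ✓
b·c²: 16/9·9/16 + (-9/4)·4/9 + 1/3·1 = 1/3 ✓
b·Ac: (-9/4)·(-1/90) + 1/3·17/40 = 1/6 ✓
b·c³: 16/9·(-27/64) + (-9/4)·(-8/27) + 1/3·1 = 1/4 ✓
b·(c∘Ac): (-9/4)·1/135 + 1/3·17/40 = 1/8 ✓
b·Ac²: (-9/4)·1/120 + 1/3·49/160 = 1/12 ✓
b·A²c: 1/3·1/8 = 1/24 ✓; 4 stages ⇒ order 4.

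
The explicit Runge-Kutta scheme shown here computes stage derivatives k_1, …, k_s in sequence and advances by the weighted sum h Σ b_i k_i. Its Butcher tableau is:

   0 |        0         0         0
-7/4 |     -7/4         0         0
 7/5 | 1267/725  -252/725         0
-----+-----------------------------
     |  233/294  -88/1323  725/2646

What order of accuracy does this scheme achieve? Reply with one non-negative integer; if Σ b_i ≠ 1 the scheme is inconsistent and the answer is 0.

3

b = (233/294, -88/1323, 725/2646)
c = (0, -7/4, 7/5)
Ac = (0, 0, 441/725)
Σ b_i: 233/294·1 + (-88/1323)·1 + 725/2646·1 = 1 ✓
b·c: (-88/1323)·(-7/4) + 725/2646·7/5 = 1/2 ✓
b·c²: (-88/1323)·49/16 + 725/2646·49/25 = 1/3 ✓
b·Ac: 725/2646·441/725 = 1/6 ✓; 3 stages ⇒ order 3.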